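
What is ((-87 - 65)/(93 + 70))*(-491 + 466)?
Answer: 3800/163 ≈ 23.313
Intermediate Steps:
((-87 - 65)/(93 + 70))*(-491 + 466) = -152/163*(-25) = 3800/163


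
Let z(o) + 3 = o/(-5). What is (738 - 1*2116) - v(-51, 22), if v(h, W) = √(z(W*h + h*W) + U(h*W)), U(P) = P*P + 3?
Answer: -1378 - 2*√7870830/5 ≈ -2500.2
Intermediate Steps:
U(P) = 3 + P² (U(P) = P² + 3 = 3 + P²)
z(o) = -3 - o/5 (z(o) = -3 + o/(-5) = -3 + o*(-⅕) = -3 - o/5)
v(h, W) = √(W²*h² - 2*W*h/5) (v(h, W) = √((-3 - (W*h + h*W)/5) + (3 + (h*W)²)) = √((-3 - (W*h + W*h)/5) + (3 + (W*h)²)) = √((-3 - 2*W*h/5) + (3 + W²*h²)) = √(W²*h² - 2*W*h/5))
(738 - 1*2116) - v(-51, 22) = (738 - 1*2116) - √5*√(22*(-51)*(-2 + 5*22*(-51)))/5 = (738 - 2116) - √5*√(22*(-51)*(-2 - 5610))/5 = -1378 - √5*√(22*(-51)*(-5612))/5 = -1378 - √5*√6296664/5 = -1378 - √5*2*√1574166/5 = -1378 - 2*√7870830/5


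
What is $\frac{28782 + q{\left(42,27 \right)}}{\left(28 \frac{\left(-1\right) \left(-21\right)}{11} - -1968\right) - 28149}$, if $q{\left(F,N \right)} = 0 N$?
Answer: $- \frac{105534}{95801} \approx -1.1016$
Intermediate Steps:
$q{\left(F,N \right)} = 0$
$\frac{28782 + q{\left(42,27 \right)}}{\left(28 \frac{\left(-1\right) \left(-21\right)}{11} - -1968\right) - 28149} = \frac{28782 + 0}{\left(28 \frac{\left(-1\right) \left(-21\right)}{11} - -1968\right) - 28149} = \frac{28782}{\left(28 \cdot 21 \cdot \frac{1}{11} + 1968\right) - 28149} = \frac{28782}{\left(28 \cdot \frac{21}{11} + 1968\right) - 28149} = \frac{28782}{\left(\frac{588}{11} + 1968\right) - 28149} = \frac{28782}{\frac{22236}{11} - 28149} = \frac{28782}{- \frac{287403}{11}} = 28782 \left(- \frac{11}{287403}\right) = - \frac{105534}{95801}$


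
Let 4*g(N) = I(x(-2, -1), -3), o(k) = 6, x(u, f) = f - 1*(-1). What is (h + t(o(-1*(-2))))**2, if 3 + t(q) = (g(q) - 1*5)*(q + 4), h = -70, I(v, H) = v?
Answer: 15129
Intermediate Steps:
x(u, f) = 1 + f (x(u, f) = f + 1 = 1 + f)
g(N) = 0 (g(N) = (1 - 1)/4 = (1/4)*0 = 0)
t(q) = -23 - 5*q (t(q) = -3 + (0 - 1*5)*(q + 4) = -3 + (0 - 5)*(4 + q) = -3 - 5*(4 + q) = -3 + (-20 - 5*q) = -23 - 5*q)
(h + t(o(-1*(-2))))**2 = (-70 + (-23 - 5*6))**2 = (-70 + (-23 - 30))**2 = (-70 - 53)**2 = (-123)**2 = 15129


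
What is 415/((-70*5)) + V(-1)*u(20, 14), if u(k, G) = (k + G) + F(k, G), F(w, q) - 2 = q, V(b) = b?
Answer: -3583/70 ≈ -51.186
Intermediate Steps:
F(w, q) = 2 + q
u(k, G) = 2 + k + 2*G (u(k, G) = (k + G) + (2 + G) = (G + k) + (2 + G) = 2 + k + 2*G)
415/((-70*5)) + V(-1)*u(20, 14) = 415/((-70*5)) - (2 + 20 + 2*14) = 415/(-350) - (2 + 20 + 28) = 415*(-1/350) - 1*50 = -83/70 - 50 = -3583/70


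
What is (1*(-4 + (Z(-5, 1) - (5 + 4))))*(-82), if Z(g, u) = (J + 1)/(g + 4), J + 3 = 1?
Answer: 984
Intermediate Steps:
J = -2 (J = -3 + 1 = -2)
Z(g, u) = -1/(4 + g) (Z(g, u) = (-2 + 1)/(g + 4) = -1/(4 + g))
(1*(-4 + (Z(-5, 1) - (5 + 4))))*(-82) = (1*(-4 + (-1/(4 - 5) - (5 + 4))))*(-82) = (1*(-4 + (-1/(-1) - 1*9)))*(-82) = (1*(-4 + (-1*(-1) - 9)))*(-82) = (1*(-4 + (1 - 9)))*(-82) = (1*(-4 - 8))*(-82) = (1*(-12))*(-82) = -12*(-82) = 984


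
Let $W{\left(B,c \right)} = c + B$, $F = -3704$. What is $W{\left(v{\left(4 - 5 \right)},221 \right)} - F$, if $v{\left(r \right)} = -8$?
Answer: $3917$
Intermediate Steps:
$W{\left(B,c \right)} = B + c$
$W{\left(v{\left(4 - 5 \right)},221 \right)} - F = \left(-8 + 221\right) - -3704 = 213 + 3704 = 3917$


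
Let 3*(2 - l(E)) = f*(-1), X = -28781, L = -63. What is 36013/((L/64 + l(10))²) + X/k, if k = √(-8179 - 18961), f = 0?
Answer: 147509248/4225 + 28781*I*√6785/13570 ≈ 34913.0 + 174.7*I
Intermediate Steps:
l(E) = 2 (l(E) = 2 - 0*(-1) = 2 - ⅓*0 = 2 + 0 = 2)
k = 2*I*√6785 (k = √(-27140) = 2*I*√6785 ≈ 164.74*I)
36013/((L/64 + l(10))²) + X/k = 36013/((-63/64 + 2)²) - 28781*(-I*√6785/13570) = 36013/((-63*1/64 + 2)²) - (-28781)*I*√6785/13570 = 36013/((-63/64 + 2)²) + 28781*I*√6785/13570 = 36013/((65/64)²) + 28781*I*√6785/13570 = 36013/(4225/4096) + 28781*I*√6785/13570 = 36013*(4096/4225) + 28781*I*√6785/13570 = 147509248/4225 + 28781*I*√6785/13570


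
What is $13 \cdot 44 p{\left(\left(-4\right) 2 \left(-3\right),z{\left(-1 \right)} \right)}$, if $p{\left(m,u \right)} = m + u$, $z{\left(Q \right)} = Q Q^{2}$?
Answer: $13156$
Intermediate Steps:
$z{\left(Q \right)} = Q^{3}$
$13 \cdot 44 p{\left(\left(-4\right) 2 \left(-3\right),z{\left(-1 \right)} \right)} = 13 \cdot 44 \left(\left(-4\right) 2 \left(-3\right) + \left(-1\right)^{3}\right) = 572 \left(\left(-8\right) \left(-3\right) - 1\right) = 572 \left(24 - 1\right) = 572 \cdot 23 = 13156$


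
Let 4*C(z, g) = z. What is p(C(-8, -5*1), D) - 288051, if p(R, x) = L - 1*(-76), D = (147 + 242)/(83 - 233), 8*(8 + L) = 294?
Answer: -1151785/4 ≈ -2.8795e+5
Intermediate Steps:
L = 115/4 (L = -8 + (⅛)*294 = -8 + 147/4 = 115/4 ≈ 28.750)
C(z, g) = z/4
D = -389/150 (D = 389/(-150) = 389*(-1/150) = -389/150 ≈ -2.5933)
p(R, x) = 419/4 (p(R, x) = 115/4 - 1*(-76) = 115/4 + 76 = 419/4)
p(C(-8, -5*1), D) - 288051 = 419/4 - 288051 = -1151785/4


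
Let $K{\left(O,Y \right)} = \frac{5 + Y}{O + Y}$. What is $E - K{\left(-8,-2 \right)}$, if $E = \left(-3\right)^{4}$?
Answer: $\frac{813}{10} \approx 81.3$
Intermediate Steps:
$K{\left(O,Y \right)} = \frac{5 + Y}{O + Y}$
$E = 81$
$E - K{\left(-8,-2 \right)} = 81 - \frac{5 - 2}{-8 - 2} = 81 - \frac{1}{-10} \cdot 3 = 81 - \left(- \frac{1}{10}\right) 3 = 81 - - \frac{3}{10} = 81 + \frac{3}{10} = \frac{813}{10}$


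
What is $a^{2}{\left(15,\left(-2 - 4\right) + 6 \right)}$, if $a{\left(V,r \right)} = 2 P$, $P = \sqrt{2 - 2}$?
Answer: $0$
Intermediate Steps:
$P = 0$ ($P = \sqrt{0} = 0$)
$a{\left(V,r \right)} = 0$ ($a{\left(V,r \right)} = 2 \cdot 0 = 0$)
$a^{2}{\left(15,\left(-2 - 4\right) + 6 \right)} = 0^{2} = 0$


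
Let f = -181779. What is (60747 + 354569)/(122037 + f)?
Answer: -207658/29871 ≈ -6.9518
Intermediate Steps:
(60747 + 354569)/(122037 + f) = (60747 + 354569)/(122037 - 181779) = 415316/(-59742) = 415316*(-1/59742) = -207658/29871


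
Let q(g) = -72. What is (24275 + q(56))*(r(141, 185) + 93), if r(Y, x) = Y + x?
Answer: 10141057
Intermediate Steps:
(24275 + q(56))*(r(141, 185) + 93) = (24275 - 72)*((141 + 185) + 93) = 24203*(326 + 93) = 24203*419 = 10141057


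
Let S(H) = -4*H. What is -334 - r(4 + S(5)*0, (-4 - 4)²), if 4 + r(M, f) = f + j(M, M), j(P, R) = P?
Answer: -398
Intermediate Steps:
r(M, f) = -4 + M + f (r(M, f) = -4 + (f + M) = -4 + (M + f) = -4 + M + f)
-334 - r(4 + S(5)*0, (-4 - 4)²) = -334 - (-4 + (4 - 4*5*0) + (-4 - 4)²) = -334 - (-4 + (4 - 20*0) + (-8)²) = -334 - (-4 + (4 + 0) + 64) = -334 - (-4 + 4 + 64) = -334 - 1*64 = -334 - 64 = -398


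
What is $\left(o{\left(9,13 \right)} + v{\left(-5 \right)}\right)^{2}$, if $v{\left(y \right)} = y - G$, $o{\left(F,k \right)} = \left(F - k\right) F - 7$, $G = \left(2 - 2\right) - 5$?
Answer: $1849$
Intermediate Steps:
$G = -5$ ($G = 0 - 5 = -5$)
$o{\left(F,k \right)} = -7 + F \left(F - k\right)$ ($o{\left(F,k \right)} = F \left(F - k\right) - 7 = -7 + F \left(F - k\right)$)
$v{\left(y \right)} = 5 + y$ ($v{\left(y \right)} = y - -5 = y + 5 = 5 + y$)
$\left(o{\left(9,13 \right)} + v{\left(-5 \right)}\right)^{2} = \left(\left(-7 + 9^{2} - 9 \cdot 13\right) + \left(5 - 5\right)\right)^{2} = \left(\left(-7 + 81 - 117\right) + 0\right)^{2} = \left(-43 + 0\right)^{2} = \left(-43\right)^{2} = 1849$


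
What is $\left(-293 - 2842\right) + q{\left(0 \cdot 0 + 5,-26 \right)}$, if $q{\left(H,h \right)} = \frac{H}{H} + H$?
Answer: $-3129$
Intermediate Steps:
$q{\left(H,h \right)} = 1 + H$
$\left(-293 - 2842\right) + q{\left(0 \cdot 0 + 5,-26 \right)} = \left(-293 - 2842\right) + \left(1 + \left(0 \cdot 0 + 5\right)\right) = -3135 + \left(1 + \left(0 + 5\right)\right) = -3135 + \left(1 + 5\right) = -3135 + 6 = -3129$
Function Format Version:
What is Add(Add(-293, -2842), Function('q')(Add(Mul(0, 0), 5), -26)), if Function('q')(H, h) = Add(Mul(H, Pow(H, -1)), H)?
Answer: -3129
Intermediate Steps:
Function('q')(H, h) = Add(1, H)
Add(Add(-293, -2842), Function('q')(Add(Mul(0, 0), 5), -26)) = Add(Add(-293, -2842), Add(1, Add(Mul(0, 0), 5))) = Add(-3135, Add(1, Add(0, 5))) = Add(-3135, Add(1, 5)) = Add(-3135, 6) = -3129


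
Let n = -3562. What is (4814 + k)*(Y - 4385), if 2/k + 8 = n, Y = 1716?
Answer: -1349099273/105 ≈ -1.2849e+7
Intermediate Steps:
k = -1/1785 (k = 2/(-8 - 3562) = 2/(-3570) = 2*(-1/3570) = -1/1785 ≈ -0.00056022)
(4814 + k)*(Y - 4385) = (4814 - 1/1785)*(1716 - 4385) = (8592989/1785)*(-2669) = -1349099273/105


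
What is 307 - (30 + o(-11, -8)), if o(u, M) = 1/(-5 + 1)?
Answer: 1109/4 ≈ 277.25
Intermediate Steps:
o(u, M) = -¼ (o(u, M) = 1/(-4) = -¼)
307 - (30 + o(-11, -8)) = 307 - (30 - ¼) = 307 - 1*119/4 = 307 - 119/4 = 1109/4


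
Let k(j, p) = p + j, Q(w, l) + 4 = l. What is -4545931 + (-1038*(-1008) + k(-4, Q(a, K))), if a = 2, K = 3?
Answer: -3499632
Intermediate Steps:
Q(w, l) = -4 + l
k(j, p) = j + p
-4545931 + (-1038*(-1008) + k(-4, Q(a, K))) = -4545931 + (-1038*(-1008) + (-4 + (-4 + 3))) = -4545931 + (1046304 + (-4 - 1)) = -4545931 + (1046304 - 5) = -4545931 + 1046299 = -3499632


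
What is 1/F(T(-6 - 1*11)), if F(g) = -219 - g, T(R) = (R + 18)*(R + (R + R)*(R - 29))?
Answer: -1/1766 ≈ -0.00056625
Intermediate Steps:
T(R) = (18 + R)*(R + 2*R*(-29 + R)) (T(R) = (18 + R)*(R + (2*R)*(-29 + R)) = (18 + R)*(R + 2*R*(-29 + R)))
1/F(T(-6 - 1*11)) = 1/(-219 - (-6 - 1*11)*(-1026 - 21*(-6 - 1*11) + 2*(-6 - 1*11)²)) = 1/(-219 - (-6 - 11)*(-1026 - 21*(-6 - 11) + 2*(-6 - 11)²)) = 1/(-219 - (-17)*(-1026 - 21*(-17) + 2*(-17)²)) = 1/(-219 - (-17)*(-1026 + 357 + 2*289)) = 1/(-219 - (-17)*(-1026 + 357 + 578)) = 1/(-219 - (-17)*(-91)) = 1/(-219 - 1*1547) = 1/(-219 - 1547) = 1/(-1766) = -1/1766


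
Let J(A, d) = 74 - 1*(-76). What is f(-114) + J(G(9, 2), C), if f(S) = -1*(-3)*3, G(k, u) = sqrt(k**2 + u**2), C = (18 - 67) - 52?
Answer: 159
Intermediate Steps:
C = -101 (C = -49 - 52 = -101)
f(S) = 9 (f(S) = 3*3 = 9)
J(A, d) = 150 (J(A, d) = 74 + 76 = 150)
f(-114) + J(G(9, 2), C) = 9 + 150 = 159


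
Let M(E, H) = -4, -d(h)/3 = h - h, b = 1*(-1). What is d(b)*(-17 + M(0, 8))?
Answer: 0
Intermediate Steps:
b = -1
d(h) = 0 (d(h) = -3*(h - h) = -3*0 = 0)
d(b)*(-17 + M(0, 8)) = 0*(-17 - 4) = 0*(-21) = 0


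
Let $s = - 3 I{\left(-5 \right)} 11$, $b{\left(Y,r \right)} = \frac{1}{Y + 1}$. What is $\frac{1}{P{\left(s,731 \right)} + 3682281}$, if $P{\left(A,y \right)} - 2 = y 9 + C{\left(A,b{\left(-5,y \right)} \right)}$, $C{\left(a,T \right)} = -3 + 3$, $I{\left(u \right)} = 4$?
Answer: $\frac{1}{3688862} \approx 2.7109 \cdot 10^{-7}$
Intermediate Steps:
$b{\left(Y,r \right)} = \frac{1}{1 + Y}$
$C{\left(a,T \right)} = 0$
$s = -132$ ($s = \left(-3\right) 4 \cdot 11 = \left(-12\right) 11 = -132$)
$P{\left(A,y \right)} = 2 + 9 y$ ($P{\left(A,y \right)} = 2 + \left(y 9 + 0\right) = 2 + \left(9 y + 0\right) = 2 + 9 y$)
$\frac{1}{P{\left(s,731 \right)} + 3682281} = \frac{1}{\left(2 + 9 \cdot 731\right) + 3682281} = \frac{1}{\left(2 + 6579\right) + 3682281} = \frac{1}{6581 + 3682281} = \frac{1}{3688862}$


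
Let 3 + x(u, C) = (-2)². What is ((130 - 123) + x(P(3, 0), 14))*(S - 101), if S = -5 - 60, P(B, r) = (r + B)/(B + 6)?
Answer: -1328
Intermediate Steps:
P(B, r) = (B + r)/(6 + B)
x(u, C) = 1 (x(u, C) = -3 + (-2)² = -3 + 4 = 1)
S = -65
((130 - 123) + x(P(3, 0), 14))*(S - 101) = ((130 - 123) + 1)*(-65 - 101) = (7 + 1)*(-166) = 8*(-166) = -1328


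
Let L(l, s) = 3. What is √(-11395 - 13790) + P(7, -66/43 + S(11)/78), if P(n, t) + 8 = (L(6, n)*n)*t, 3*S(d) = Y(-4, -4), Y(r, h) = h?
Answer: -68072/1677 + I*√25185 ≈ -40.592 + 158.7*I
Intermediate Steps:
S(d) = -4/3 (S(d) = (⅓)*(-4) = -4/3)
P(n, t) = -8 + 3*n*t (P(n, t) = -8 + (3*n)*t = -8 + 3*n*t)
√(-11395 - 13790) + P(7, -66/43 + S(11)/78) = √(-11395 - 13790) + (-8 + 3*7*(-66/43 - 4/3/78)) = √(-25185) + (-8 + 3*7*(-66*1/43 - 4/3*1/78)) = I*√25185 + (-8 + 3*7*(-66/43 - 2/117)) = I*√25185 + (-8 + 3*7*(-7808/5031)) = I*√25185 + (-8 - 54656/1677) = I*√25185 - 68072/1677 = -68072/1677 + I*√25185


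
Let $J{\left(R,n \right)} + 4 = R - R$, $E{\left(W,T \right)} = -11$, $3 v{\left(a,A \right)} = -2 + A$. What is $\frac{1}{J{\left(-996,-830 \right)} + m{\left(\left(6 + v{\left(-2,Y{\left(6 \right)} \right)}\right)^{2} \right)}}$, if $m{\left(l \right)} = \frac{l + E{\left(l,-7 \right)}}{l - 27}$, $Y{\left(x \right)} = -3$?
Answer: $- \frac{37}{183} \approx -0.20219$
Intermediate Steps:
$v{\left(a,A \right)} = - \frac{2}{3} + \frac{A}{3}$ ($v{\left(a,A \right)} = \frac{-2 + A}{3} = - \frac{2}{3} + \frac{A}{3}$)
$m{\left(l \right)} = \frac{-11 + l}{-27 + l}$ ($m{\left(l \right)} = \frac{l - 11}{l - 27} = \frac{-11 + l}{-27 + l}$)
$J{\left(R,n \right)} = -4$ ($J{\left(R,n \right)} = -4 + \left(R - R\right) = -4 + 0 = -4$)
$\frac{1}{J{\left(-996,-830 \right)} + m{\left(\left(6 + v{\left(-2,Y{\left(6 \right)} \right)}\right)^{2} \right)}} = \frac{1}{-4 + \frac{-11 + \left(6 + \left(- \frac{2}{3} + \frac{1}{3} \left(-3\right)\right)\right)^{2}}{-27 + \left(6 + \left(- \frac{2}{3} + \frac{1}{3} \left(-3\right)\right)\right)^{2}}} = \frac{1}{-4 + \frac{-11 + \left(6 - \frac{5}{3}\right)^{2}}{-27 + \left(6 - \frac{5}{3}\right)^{2}}} = \frac{1}{-4 + \frac{-11 + \left(\frac{13}{3}\right)^{2}}{-27 + \left(\frac{13}{3}\right)^{2}}} = \frac{1}{-4 + \frac{-11 + \frac{169}{9}}{-27 + \frac{169}{9}}} = \frac{1}{-4 + \frac{1}{- \frac{74}{9}} \cdot \frac{70}{9}} = \frac{1}{-4 - \frac{35}{37}} = \frac{1}{- \frac{183}{37}} = - \frac{37}{183}$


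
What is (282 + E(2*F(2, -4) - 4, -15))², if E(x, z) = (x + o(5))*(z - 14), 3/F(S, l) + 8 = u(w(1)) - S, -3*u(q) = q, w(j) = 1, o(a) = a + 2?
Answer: 43125489/961 ≈ 44876.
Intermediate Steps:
o(a) = 2 + a
u(q) = -q/3
F(S, l) = 3/(-25/3 - S) (F(S, l) = 3/(-8 + (-⅓*1 - S)) = 3/(-8 + (-⅓ - S)) = 3/(-25/3 - S))
E(x, z) = (-14 + z)*(7 + x) (E(x, z) = (x + (2 + 5))*(z - 14) = (x + 7)*(-14 + z) = (7 + x)*(-14 + z) = (-14 + z)*(7 + x))
(282 + E(2*F(2, -4) - 4, -15))² = (282 + (-98 - 14*(2*(-9/(25 + 3*2)) - 4) + 7*(-15) + (2*(-9/(25 + 3*2)) - 4)*(-15)))² = (282 + (-98 - 14*(2*(-9/(25 + 6)) - 4) - 105 + (2*(-9/(25 + 6)) - 4)*(-15)))² = (282 + (-98 - 14*(2*(-9/31) - 4) - 105 + (2*(-9/31) - 4)*(-15)))² = (282 + (-98 - 14*(-18/31 - 4) - 105 + (-18/31 - 4)*(-15)))² = (282 + (-98 - 14*(-142/31) - 105 - 142/31*(-15)))² = (282 + (-98 + 1988/31 - 105 + 2130/31))² = (282 - 2175/31)² = (6567/31)² = 43125489/961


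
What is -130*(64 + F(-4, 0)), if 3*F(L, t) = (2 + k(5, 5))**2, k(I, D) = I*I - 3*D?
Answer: -14560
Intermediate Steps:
k(I, D) = I**2 - 3*D
F(L, t) = 48 (F(L, t) = (2 + (5**2 - 3*5))**2/3 = (2 + (25 - 15))**2/3 = (2 + 10)**2/3 = (1/3)*12**2 = (1/3)*144 = 48)
-130*(64 + F(-4, 0)) = -130*(64 + 48) = -130*112 = -14560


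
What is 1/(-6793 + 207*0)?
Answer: -1/6793 ≈ -0.00014721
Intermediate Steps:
1/(-6793 + 207*0) = 1/(-6793 + 0) = 1/(-6793) = -1/6793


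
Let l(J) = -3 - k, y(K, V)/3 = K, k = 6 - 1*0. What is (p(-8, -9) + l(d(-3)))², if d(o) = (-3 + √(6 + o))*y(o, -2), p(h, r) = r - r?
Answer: 81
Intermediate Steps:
p(h, r) = 0
k = 6 (k = 6 + 0 = 6)
y(K, V) = 3*K
d(o) = 3*o*(-3 + √(6 + o)) (d(o) = (-3 + √(6 + o))*(3*o) = 3*o*(-3 + √(6 + o)))
l(J) = -9 (l(J) = -3 - 1*6 = -3 - 6 = -9)
(p(-8, -9) + l(d(-3)))² = (0 - 9)² = (-9)² = 81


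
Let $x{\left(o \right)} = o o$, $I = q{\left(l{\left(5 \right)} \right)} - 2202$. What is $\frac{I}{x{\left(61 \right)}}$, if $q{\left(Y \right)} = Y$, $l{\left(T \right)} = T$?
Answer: $- \frac{2197}{3721} \approx -0.59043$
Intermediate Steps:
$I = -2197$ ($I = 5 - 2202 = -2197$)
$x{\left(o \right)} = o^{2}$
$\frac{I}{x{\left(61 \right)}} = - \frac{2197}{61^{2}} = - \frac{2197}{3721}$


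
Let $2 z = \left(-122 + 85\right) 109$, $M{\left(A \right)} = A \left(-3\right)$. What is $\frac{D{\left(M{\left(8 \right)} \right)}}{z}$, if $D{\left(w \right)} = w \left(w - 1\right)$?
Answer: $- \frac{1200}{4033} \approx -0.29755$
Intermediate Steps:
$M{\left(A \right)} = - 3 A$
$D{\left(w \right)} = w \left(-1 + w\right)$
$z = - \frac{4033}{2}$ ($z = \frac{\left(-122 + 85\right) 109}{2} = \frac{\left(-37\right) 109}{2} = \frac{1}{2} \left(-4033\right) = - \frac{4033}{2} \approx -2016.5$)
$\frac{D{\left(M{\left(8 \right)} \right)}}{z} = \frac{\left(-3\right) 8 \left(-1 - 24\right)}{- \frac{4033}{2}} = - 24 \left(-1 - 24\right) \left(- \frac{2}{4033}\right) = \left(-24\right) \left(-25\right) \left(- \frac{2}{4033}\right) = 600 \left(- \frac{2}{4033}\right) = - \frac{1200}{4033}$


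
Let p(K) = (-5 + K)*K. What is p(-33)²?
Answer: 1572516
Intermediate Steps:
p(K) = K*(-5 + K)
p(-33)² = (-33*(-5 - 33))² = (-33*(-38))² = 1254² = 1572516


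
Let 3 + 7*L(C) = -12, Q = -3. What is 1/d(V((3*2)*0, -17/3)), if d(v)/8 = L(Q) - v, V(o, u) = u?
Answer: 21/592 ≈ 0.035473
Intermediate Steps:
L(C) = -15/7 (L(C) = -3/7 + (1/7)*(-12) = -3/7 - 12/7 = -15/7)
d(v) = -120/7 - 8*v (d(v) = 8*(-15/7 - v) = -120/7 - 8*v)
1/d(V((3*2)*0, -17/3)) = 1/(-120/7 - (-136)/3) = 1/(-120/7 - 8*(-17/3)) = 1/(-120/7 + 136/3) = 1/(592/21) = 21/592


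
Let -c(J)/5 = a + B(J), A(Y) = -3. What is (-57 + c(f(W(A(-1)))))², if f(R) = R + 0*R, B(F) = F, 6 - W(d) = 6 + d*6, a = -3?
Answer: 17424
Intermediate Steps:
W(d) = -6*d (W(d) = 6 - (6 + d*6) = 6 - (6 + 6*d) = 6 + (-6 - 6*d) = -6*d)
f(R) = R (f(R) = R + 0 = R)
c(J) = 15 - 5*J (c(J) = -5*(-3 + J) = 15 - 5*J)
(-57 + c(f(W(A(-1)))))² = (-57 + (15 - (-30)*(-3)))² = (-57 + (15 - 5*18))² = (-57 + (15 - 90))² = (-57 - 75)² = (-132)² = 17424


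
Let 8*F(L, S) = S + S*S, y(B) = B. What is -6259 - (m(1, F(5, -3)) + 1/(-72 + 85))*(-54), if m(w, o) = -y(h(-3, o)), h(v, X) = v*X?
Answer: -159467/26 ≈ -6133.3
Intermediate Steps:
h(v, X) = X*v
F(L, S) = S/8 + S**2/8 (F(L, S) = (S + S*S)/8 = (S + S**2)/8 = S/8 + S**2/8)
m(w, o) = 3*o (m(w, o) = -o*(-3) = -(-3)*o = 3*o)
-6259 - (m(1, F(5, -3)) + 1/(-72 + 85))*(-54) = -6259 - (3*((1/8)*(-3)*(1 - 3)) + 1/(-72 + 85))*(-54) = -6259 - (3*((1/8)*(-3)*(-2)) + 1/13)*(-54) = -6259 - (3*(3/4) + 1/13)*(-54) = -6259 - (9/4 + 1/13)*(-54) = -6259 - 121*(-54)/52 = -6259 - 1*(-3267/26) = -6259 + 3267/26 = -159467/26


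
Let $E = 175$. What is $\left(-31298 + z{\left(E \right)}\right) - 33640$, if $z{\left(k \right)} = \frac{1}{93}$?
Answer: $- \frac{6039233}{93} \approx -64938.0$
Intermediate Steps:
$z{\left(k \right)} = \frac{1}{93}$
$\left(-31298 + z{\left(E \right)}\right) - 33640 = \left(-31298 + \frac{1}{93}\right) - 33640 = - \frac{2910713}{93} - 33640 = - \frac{6039233}{93}$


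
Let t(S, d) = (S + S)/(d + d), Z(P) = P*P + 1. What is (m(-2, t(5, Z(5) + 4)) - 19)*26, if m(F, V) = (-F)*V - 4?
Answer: -1768/3 ≈ -589.33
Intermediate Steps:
Z(P) = 1 + P**2 (Z(P) = P**2 + 1 = 1 + P**2)
t(S, d) = S/d (t(S, d) = (2*S)/((2*d)) = (2*S)*(1/(2*d)) = S/d)
m(F, V) = -4 - F*V (m(F, V) = -F*V - 4 = -4 - F*V)
(m(-2, t(5, Z(5) + 4)) - 19)*26 = ((-4 - 1*(-2)*5/((1 + 5**2) + 4)) - 19)*26 = ((-4 - 1*(-2)*5/((1 + 25) + 4)) - 19)*26 = ((-4 - 1*(-2)*5/(26 + 4)) - 19)*26 = ((-4 - 1*(-2)*5/30) - 19)*26 = ((-4 - 1*(-2)*5*(1/30)) - 19)*26 = ((-4 - 1*(-2)*1/6) - 19)*26 = ((-4 + 1/3) - 19)*26 = (-11/3 - 19)*26 = -68/3*26 = -1768/3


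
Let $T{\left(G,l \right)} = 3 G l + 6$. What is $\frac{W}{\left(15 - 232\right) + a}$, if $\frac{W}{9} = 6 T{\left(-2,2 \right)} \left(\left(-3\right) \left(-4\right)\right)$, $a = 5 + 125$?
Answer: $\frac{1296}{29} \approx 44.69$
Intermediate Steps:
$T{\left(G,l \right)} = 6 + 3 G l$ ($T{\left(G,l \right)} = 3 G l + 6 = 6 + 3 G l$)
$a = 130$
$W = -3888$ ($W = 9 \cdot 6 \left(6 + 3 \left(-2\right) 2\right) \left(\left(-3\right) \left(-4\right)\right) = 9 \cdot 6 \left(6 - 12\right) 12 = 9 \cdot 6 \left(-6\right) 12 = 9 \left(\left(-36\right) 12\right) = 9 \left(-432\right) = -3888$)
$\frac{W}{\left(15 - 232\right) + a} = - \frac{3888}{\left(15 - 232\right) + 130} = - \frac{3888}{-217 + 130} = - \frac{3888}{-87} = \left(-3888\right) \left(- \frac{1}{87}\right) = \frac{1296}{29}$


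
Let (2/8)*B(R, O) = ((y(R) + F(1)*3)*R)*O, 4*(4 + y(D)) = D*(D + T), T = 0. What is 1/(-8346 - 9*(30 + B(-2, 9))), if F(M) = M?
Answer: -1/8616 ≈ -0.00011606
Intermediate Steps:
y(D) = -4 + D²/4 (y(D) = -4 + (D*(D + 0))/4 = -4 + (D*D)/4 = -4 + D²/4)
B(R, O) = 4*O*R*(-1 + R²/4) (B(R, O) = 4*((((-4 + R²/4) + 1*3)*R)*O) = 4*((((-4 + R²/4) + 3)*R)*O) = 4*(((-1 + R²/4)*R)*O) = 4*((R*(-1 + R²/4))*O) = 4*(O*R*(-1 + R²/4)) = 4*O*R*(-1 + R²/4))
1/(-8346 - 9*(30 + B(-2, 9))) = 1/(-8346 - 9*(30 + 9*(-2)*(-4 + (-2)²))) = 1/(-8346 - 9*(30 + 9*(-2)*(-4 + 4))) = 1/(-8346 - 9*(30 + 9*(-2)*0)) = 1/(-8346 - 9*(30 + 0)) = 1/(-8346 - 9*30) = 1/(-8346 - 270) = 1/(-8616) = -1/8616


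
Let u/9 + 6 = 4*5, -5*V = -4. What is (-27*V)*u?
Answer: -13608/5 ≈ -2721.6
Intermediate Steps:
V = ⅘ (V = -⅕*(-4) = ⅘ ≈ 0.80000)
u = 126 (u = -54 + 9*(4*5) = -54 + 9*20 = -54 + 180 = 126)
(-27*V)*u = -27*⅘*126 = -108/5*126 = -13608/5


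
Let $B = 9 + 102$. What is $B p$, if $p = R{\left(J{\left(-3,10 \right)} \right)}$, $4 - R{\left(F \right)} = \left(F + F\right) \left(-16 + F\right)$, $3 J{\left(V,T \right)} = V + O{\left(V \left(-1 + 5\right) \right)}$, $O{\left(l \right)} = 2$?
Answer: $- \frac{2294}{3} \approx -764.67$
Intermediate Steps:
$B = 111$
$J{\left(V,T \right)} = \frac{2}{3} + \frac{V}{3}$ ($J{\left(V,T \right)} = \frac{V + 2}{3} = \frac{2 + V}{3} = \frac{2}{3} + \frac{V}{3}$)
$R{\left(F \right)} = 4 - 2 F \left(-16 + F\right)$ ($R{\left(F \right)} = 4 - \left(F + F\right) \left(-16 + F\right) = 4 - 2 F \left(-16 + F\right)$)
$p = - \frac{62}{9}$ ($p = 4 - 2 \left(\frac{2}{3} + \frac{1}{3} \left(-3\right)\right)^{2} + 32 \left(\frac{2}{3} + \frac{1}{3} \left(-3\right)\right) = 4 - 2 \left(\frac{2}{3} - 1\right)^{2} + 32 \left(\frac{2}{3} - 1\right) = 4 - 2 \left(- \frac{1}{3}\right)^{2} + 32 \left(- \frac{1}{3}\right) = 4 - \frac{2}{9} - \frac{32}{3} = - \frac{62}{9} \approx -6.8889$)
$B p = 111 \left(- \frac{62}{9}\right) = - \frac{2294}{3}$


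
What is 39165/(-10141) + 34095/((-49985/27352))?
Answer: -145524829701/7798429 ≈ -18661.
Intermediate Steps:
39165/(-10141) + 34095/((-49985/27352)) = 39165*(-1/10141) + 34095/((-49985*1/27352)) = -39165/10141 + 34095/(-3845/2104) = -39165/10141 + 34095*(-2104/3845) = -39165/10141 - 14347176/769 = -145524829701/7798429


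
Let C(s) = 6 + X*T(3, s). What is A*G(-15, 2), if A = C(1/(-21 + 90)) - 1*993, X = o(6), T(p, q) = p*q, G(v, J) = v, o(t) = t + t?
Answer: 340335/23 ≈ 14797.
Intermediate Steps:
o(t) = 2*t
X = 12 (X = 2*6 = 12)
C(s) = 6 + 36*s (C(s) = 6 + 12*(3*s) = 6 + 36*s)
A = -22689/23 (A = (6 + 36/(-21 + 90)) - 1*993 = (6 + 36/69) - 993 = (6 + 36*(1/69)) - 993 = (6 + 12/23) - 993 = 150/23 - 993 = -22689/23 ≈ -986.48)
A*G(-15, 2) = -22689/23*(-15) = 340335/23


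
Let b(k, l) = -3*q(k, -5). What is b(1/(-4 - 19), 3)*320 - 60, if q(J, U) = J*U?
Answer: -6180/23 ≈ -268.70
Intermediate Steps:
b(k, l) = 15*k (b(k, l) = -3*k*(-5) = -(-15)*k = 15*k)
b(1/(-4 - 19), 3)*320 - 60 = (15/(-4 - 19))*320 - 60 = (15/(-23))*320 - 60 = (15*(-1/23))*320 - 60 = -15/23*320 - 60 = -4800/23 - 60 = -6180/23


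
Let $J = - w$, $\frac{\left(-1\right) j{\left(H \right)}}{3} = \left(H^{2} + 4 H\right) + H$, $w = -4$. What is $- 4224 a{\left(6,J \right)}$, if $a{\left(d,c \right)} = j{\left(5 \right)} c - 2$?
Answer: $2542848$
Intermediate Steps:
$j{\left(H \right)} = - 15 H - 3 H^{2}$ ($j{\left(H \right)} = - 3 \left(\left(H^{2} + 4 H\right) + H\right) = - 3 \left(H^{2} + 5 H\right) = - 15 H - 3 H^{2}$)
$J = 4$ ($J = \left(-1\right) \left(-4\right) = 4$)
$a{\left(d,c \right)} = -2 - 150 c$ ($a{\left(d,c \right)} = \left(-3\right) 5 \left(5 + 5\right) c - 2 = \left(-3\right) 5 \cdot 10 c - 2 = - 150 c - 2 = -2 - 150 c$)
$- 4224 a{\left(6,J \right)} = - 4224 \left(-2 - 600\right) = \left(-4224\right) \left(-602\right) = 2542848$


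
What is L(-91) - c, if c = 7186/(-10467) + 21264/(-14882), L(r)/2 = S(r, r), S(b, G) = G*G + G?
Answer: 1275920188030/77884947 ≈ 16382.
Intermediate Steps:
S(b, G) = G + G² (S(b, G) = G² + G = G + G²)
L(r) = 2*r*(1 + r) (L(r) = 2*(r*(1 + r)) = 2*r*(1 + r))
c = -164756170/77884947 (c = 7186*(-1/10467) + 21264*(-1/14882) = -7186/10467 - 10632/7441 = -164756170/77884947 ≈ -2.1154)
L(-91) - c = 2*(-91)*(1 - 91) - 1*(-164756170/77884947) = 2*(-91)*(-90) + 164756170/77884947 = 16380 + 164756170/77884947 = 1275920188030/77884947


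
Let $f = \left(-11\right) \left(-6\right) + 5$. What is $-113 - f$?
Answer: $-184$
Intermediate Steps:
$f = 71$ ($f = 66 + 5 = 71$)
$-113 - f = -113 - 71 = -184$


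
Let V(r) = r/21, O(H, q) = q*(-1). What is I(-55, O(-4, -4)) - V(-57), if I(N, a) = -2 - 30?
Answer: -205/7 ≈ -29.286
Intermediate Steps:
O(H, q) = -q
V(r) = r/21 (V(r) = r*(1/21) = r/21)
I(N, a) = -32
I(-55, O(-4, -4)) - V(-57) = -32 - (-57)/21 = -32 - 1*(-19/7) = -32 + 19/7 = -205/7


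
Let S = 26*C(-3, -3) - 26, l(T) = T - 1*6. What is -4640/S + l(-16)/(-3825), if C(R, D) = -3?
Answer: 2218786/49725 ≈ 44.621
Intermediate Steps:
l(T) = -6 + T (l(T) = T - 6 = -6 + T)
S = -104 (S = 26*(-3) - 26 = -78 - 26 = -104)
-4640/S + l(-16)/(-3825) = -4640/(-104) + (-6 - 16)/(-3825) = -4640*(-1/104) - 22*(-1/3825) = 580/13 + 22/3825 = 2218786/49725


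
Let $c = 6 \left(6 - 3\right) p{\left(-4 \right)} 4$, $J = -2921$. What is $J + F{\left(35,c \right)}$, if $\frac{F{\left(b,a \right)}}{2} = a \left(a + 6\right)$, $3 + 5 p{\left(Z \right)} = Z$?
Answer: $\frac{404767}{25} \approx 16191.0$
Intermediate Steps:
$p{\left(Z \right)} = - \frac{3}{5} + \frac{Z}{5}$
$c = - \frac{504}{5}$ ($c = 6 \left(6 - 3\right) \left(- \frac{3}{5} + \frac{1}{5} \left(-4\right)\right) 4 = 6 \left(6 - 3\right) \left(- \frac{3}{5} - \frac{4}{5}\right) 4 = 6 \cdot 3 \left(- \frac{7}{5}\right) 4 = 18 \left(- \frac{7}{5}\right) 4 = \left(- \frac{126}{5}\right) 4 = - \frac{504}{5} \approx -100.8$)
$F{\left(b,a \right)} = 2 a \left(6 + a\right)$ ($F{\left(b,a \right)} = 2 a \left(a + 6\right) = 2 a \left(6 + a\right)$)
$J + F{\left(35,c \right)} = -2921 + 2 \left(- \frac{504}{5}\right) \left(6 - \frac{504}{5}\right) = -2921 + 2 \left(- \frac{504}{5}\right) \left(- \frac{474}{5}\right) = -2921 + \frac{477792}{25} = \frac{404767}{25}$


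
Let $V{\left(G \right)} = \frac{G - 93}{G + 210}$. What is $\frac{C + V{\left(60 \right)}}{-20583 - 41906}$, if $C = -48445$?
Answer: $\frac{4360061}{5624010} \approx 0.77526$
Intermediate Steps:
$V{\left(G \right)} = \frac{-93 + G}{210 + G}$
$\frac{C + V{\left(60 \right)}}{-20583 - 41906} = \frac{-48445 + \frac{-93 + 60}{210 + 60}}{-20583 - 41906} = \frac{-48445 + \frac{1}{270} \left(-33\right)}{-62489} = \left(-48445 + \frac{1}{270} \left(-33\right)\right) \left(- \frac{1}{62489}\right) = \left(-48445 - \frac{11}{90}\right) \left(- \frac{1}{62489}\right) = \left(- \frac{4360061}{90}\right) \left(- \frac{1}{62489}\right) = \frac{4360061}{5624010}$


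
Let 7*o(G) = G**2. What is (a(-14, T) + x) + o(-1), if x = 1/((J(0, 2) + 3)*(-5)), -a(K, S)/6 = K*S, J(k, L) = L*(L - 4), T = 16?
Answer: 47052/35 ≈ 1344.3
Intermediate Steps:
J(k, L) = L*(-4 + L)
a(K, S) = -6*K*S
o(G) = G**2/7
x = 1/5 (x = 1/((2*(-4 + 2) + 3)*(-5)) = 1/((2*(-2) + 3)*(-5)) = 1/((-4 + 3)*(-5)) = 1/(-1*(-5)) = 1/5 ≈ 0.20000)
(a(-14, T) + x) + o(-1) = (-6*(-14)*16 + 1/5) + (1/7)*(-1)**2 = (1344 + 1/5) + (1/7)*1 = 6721/5 + 1/7 = 47052/35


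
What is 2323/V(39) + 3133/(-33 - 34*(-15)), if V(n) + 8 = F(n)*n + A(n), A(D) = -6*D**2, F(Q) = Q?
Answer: 988846/157887 ≈ 6.2630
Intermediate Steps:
V(n) = -8 - 5*n**2 (V(n) = -8 + (n*n - 6*n**2) = -8 + (n**2 - 6*n**2) = -8 - 5*n**2)
2323/V(39) + 3133/(-33 - 34*(-15)) = 2323/(-8 - 5*39**2) + 3133/(-33 - 34*(-15)) = 2323/(-8 - 5*1521) + 3133/(-33 + 510) = 2323/(-8 - 7605) + 3133/477 = 2323/(-7613) + 3133*(1/477) = 2323*(-1/7613) + 3133/477 = -101/331 + 3133/477 = 988846/157887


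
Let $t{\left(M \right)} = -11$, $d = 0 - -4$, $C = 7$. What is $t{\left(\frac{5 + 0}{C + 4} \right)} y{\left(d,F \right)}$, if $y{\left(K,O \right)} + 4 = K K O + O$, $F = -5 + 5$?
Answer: $44$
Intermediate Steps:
$d = 4$ ($d = 0 + 4 = 4$)
$F = 0$
$y{\left(K,O \right)} = -4 + O + O K^{2}$ ($y{\left(K,O \right)} = -4 + \left(K K O + O\right) = -4 + \left(K^{2} O + O\right) = -4 + \left(O K^{2} + O\right) = -4 + \left(O + O K^{2}\right) = -4 + O + O K^{2}$)
$t{\left(\frac{5 + 0}{C + 4} \right)} y{\left(d,F \right)} = - 11 \left(-4 + 0 + 0 \cdot 4^{2}\right) = - 11 \left(-4 + 0 + 0 \cdot 16\right) = - 11 \left(-4 + 0 + 0\right) = \left(-11\right) \left(-4\right) = 44$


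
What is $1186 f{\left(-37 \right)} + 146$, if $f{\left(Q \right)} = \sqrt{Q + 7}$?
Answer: $146 + 1186 i \sqrt{30} \approx 146.0 + 6496.0 i$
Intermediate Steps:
$f{\left(Q \right)} = \sqrt{7 + Q}$
$1186 f{\left(-37 \right)} + 146 = 1186 \sqrt{7 - 37} + 146 = 1186 \sqrt{-30} + 146 = 1186 i \sqrt{30} + 146 = 146 + 1186 i \sqrt{30}$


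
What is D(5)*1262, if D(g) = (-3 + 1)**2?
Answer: 5048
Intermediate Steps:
D(g) = 4 (D(g) = (-2)**2 = 4)
D(5)*1262 = 4*1262 = 5048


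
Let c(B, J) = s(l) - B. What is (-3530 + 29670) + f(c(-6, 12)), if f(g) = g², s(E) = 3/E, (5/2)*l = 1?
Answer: 105289/4 ≈ 26322.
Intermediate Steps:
l = ⅖ (l = (⅖)*1 = ⅖ ≈ 0.40000)
c(B, J) = 15/2 - B (c(B, J) = 3/(⅖) - B = 3*(5/2) - B = 15/2 - B)
(-3530 + 29670) + f(c(-6, 12)) = (-3530 + 29670) + (15/2 - 1*(-6))² = 26140 + (15/2 + 6)² = 26140 + (27/2)² = 26140 + 729/4 = 105289/4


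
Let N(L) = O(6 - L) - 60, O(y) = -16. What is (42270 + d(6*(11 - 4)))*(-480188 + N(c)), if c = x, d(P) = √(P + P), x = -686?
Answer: -20300759280 - 960528*√21 ≈ -2.0305e+10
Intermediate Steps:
d(P) = √2*√P (d(P) = √(2*P) = √2*√P)
c = -686
N(L) = -76 (N(L) = -16 - 60 = -76)
(42270 + d(6*(11 - 4)))*(-480188 + N(c)) = (42270 + √2*√(6*(11 - 4)))*(-480188 - 76) = (42270 + √2*√(6*7))*(-480264) = (42270 + √2*√42)*(-480264) = (42270 + 2*√21)*(-480264) = -20300759280 - 960528*√21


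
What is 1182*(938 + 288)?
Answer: 1449132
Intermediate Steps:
1182*(938 + 288) = 1182*1226 = 1449132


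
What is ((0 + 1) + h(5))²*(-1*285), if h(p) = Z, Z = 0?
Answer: -285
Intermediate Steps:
h(p) = 0
((0 + 1) + h(5))²*(-1*285) = ((0 + 1) + 0)²*(-1*285) = (1 + 0)²*(-285) = 1²*(-285) = 1*(-285) = -285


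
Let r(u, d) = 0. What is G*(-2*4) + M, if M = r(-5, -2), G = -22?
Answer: 176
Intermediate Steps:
M = 0
G*(-2*4) + M = -(-44)*4 + 0 = -22*(-8) + 0 = 176 + 0 = 176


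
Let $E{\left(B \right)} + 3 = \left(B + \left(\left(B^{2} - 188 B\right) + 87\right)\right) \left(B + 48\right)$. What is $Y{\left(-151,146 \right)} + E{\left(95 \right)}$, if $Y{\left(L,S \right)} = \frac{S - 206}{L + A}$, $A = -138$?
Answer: $- \frac{357603338}{289} \approx -1.2374 \cdot 10^{6}$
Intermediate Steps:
$Y{\left(L,S \right)} = \frac{-206 + S}{-138 + L}$ ($Y{\left(L,S \right)} = \frac{S - 206}{L - 138} = \frac{-206 + S}{-138 + L}$)
$E{\left(B \right)} = -3 + \left(48 + B\right) \left(87 + B^{2} - 187 B\right)$ ($E{\left(B \right)} = -3 + \left(B + \left(\left(B^{2} - 188 B\right) + 87\right)\right) \left(B + 48\right) = -3 + \left(B + \left(87 + B^{2} - 188 B\right)\right) \left(48 + B\right) = -3 + \left(87 + B^{2} - 187 B\right) \left(48 + B\right) = -3 + \left(48 + B\right) \left(87 + B^{2} - 187 B\right)$)
$Y{\left(-151,146 \right)} + E{\left(95 \right)} = \frac{-206 + 146}{-138 - 151} + \left(4173 + 95^{3} - 844455 - 139 \cdot 95^{2}\right) = \frac{1}{-289} \left(-60\right) + \left(4173 + 857375 - 844455 - 1254475\right) = \left(- \frac{1}{289}\right) \left(-60\right) + \left(4173 + 857375 - 844455 - 1254475\right) = \frac{60}{289} - 1237382 = - \frac{357603338}{289}$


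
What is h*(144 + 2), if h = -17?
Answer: -2482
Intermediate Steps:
h*(144 + 2) = -17*(144 + 2) = -17*146 = -2482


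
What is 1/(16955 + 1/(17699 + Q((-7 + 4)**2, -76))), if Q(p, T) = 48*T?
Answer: 14051/238234706 ≈ 5.8980e-5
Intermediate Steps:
1/(16955 + 1/(17699 + Q((-7 + 4)**2, -76))) = 1/(16955 + 1/(17699 + 48*(-76))) = 1/(16955 + 1/(17699 - 3648)) = 1/(16955 + 1/14051) = 1/(238234706/14051) = 14051/238234706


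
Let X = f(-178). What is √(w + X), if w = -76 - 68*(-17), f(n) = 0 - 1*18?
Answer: 3*√118 ≈ 32.588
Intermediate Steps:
f(n) = -18 (f(n) = 0 - 18 = -18)
X = -18
w = 1080 (w = -76 + 1156 = 1080)
√(w + X) = √(1080 - 18) = √1062 = 3*√118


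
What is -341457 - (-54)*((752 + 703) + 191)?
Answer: -252573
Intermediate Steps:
-341457 - (-54)*((752 + 703) + 191) = -341457 - (-54)*(1455 + 191) = -341457 - (-54)*1646 = -341457 - 1*(-88884) = -341457 + 88884 = -252573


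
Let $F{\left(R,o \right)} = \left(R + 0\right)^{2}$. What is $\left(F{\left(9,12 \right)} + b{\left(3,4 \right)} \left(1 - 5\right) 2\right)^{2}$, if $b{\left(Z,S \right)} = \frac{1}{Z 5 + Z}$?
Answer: $\frac{525625}{81} \approx 6489.2$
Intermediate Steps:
$F{\left(R,o \right)} = R^{2}$
$b{\left(Z,S \right)} = \frac{1}{6 Z}$ ($b{\left(Z,S \right)} = \frac{1}{5 Z + Z} = \frac{1}{6 Z}$)
$\left(F{\left(9,12 \right)} + b{\left(3,4 \right)} \left(1 - 5\right) 2\right)^{2} = \left(9^{2} + \frac{1}{6 \cdot 3} \left(1 - 5\right) 2\right)^{2} = \left(81 + \frac{1}{6} \cdot \frac{1}{3} \left(\left(-4\right) 2\right)\right)^{2} = \left(81 + \frac{1}{18} \left(-8\right)\right)^{2} = \left(81 - \frac{4}{9}\right)^{2} = \left(\frac{725}{9}\right)^{2} = \frac{525625}{81}$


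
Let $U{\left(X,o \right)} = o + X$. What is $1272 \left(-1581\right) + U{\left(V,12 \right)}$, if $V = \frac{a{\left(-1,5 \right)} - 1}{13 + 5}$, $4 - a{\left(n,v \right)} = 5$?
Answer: $- \frac{18099181}{9} \approx -2.011 \cdot 10^{6}$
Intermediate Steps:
$a{\left(n,v \right)} = -1$ ($a{\left(n,v \right)} = 4 - 5 = -1$)
$V = - \frac{1}{9}$ ($V = \frac{-1 - 1}{13 + 5} = - \frac{2}{18} = \left(-2\right) \frac{1}{18} = - \frac{1}{9} \approx -0.11111$)
$U{\left(X,o \right)} = X + o$
$1272 \left(-1581\right) + U{\left(V,12 \right)} = 1272 \left(-1581\right) + \left(- \frac{1}{9} + 12\right) = -2011032 + \frac{107}{9} = - \frac{18099181}{9}$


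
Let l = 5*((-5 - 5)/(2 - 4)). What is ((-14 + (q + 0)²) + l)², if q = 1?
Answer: 144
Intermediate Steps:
l = 25 (l = 5*(-10/(-2)) = 5*(-10*(-½)) = 5*5 = 25)
((-14 + (q + 0)²) + l)² = ((-14 + (1 + 0)²) + 25)² = ((-14 + 1²) + 25)² = ((-14 + 1) + 25)² = (-13 + 25)² = 12² = 144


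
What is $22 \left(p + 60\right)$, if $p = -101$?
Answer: $-902$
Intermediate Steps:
$22 \left(p + 60\right) = 22 \left(-101 + 60\right) = 22 \left(-41\right) = -902$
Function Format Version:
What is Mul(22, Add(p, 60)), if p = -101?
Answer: -902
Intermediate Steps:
Mul(22, Add(p, 60)) = Mul(22, Add(-101, 60)) = Mul(22, -41) = -902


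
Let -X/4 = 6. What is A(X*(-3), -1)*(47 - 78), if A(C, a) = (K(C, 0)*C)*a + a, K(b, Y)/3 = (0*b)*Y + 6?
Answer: 40207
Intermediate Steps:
X = -24 (X = -4*6 = -24)
K(b, Y) = 18 (K(b, Y) = 3*((0*b)*Y + 6) = 3*(0*Y + 6) = 3*(0 + 6) = 3*6 = 18)
A(C, a) = a + 18*C*a (A(C, a) = (18*C)*a + a = 18*C*a + a = a + 18*C*a)
A(X*(-3), -1)*(47 - 78) = (-(1 + 18*(-24*(-3))))*(47 - 78) = -(1 + 18*72)*(-31) = -(1 + 1296)*(-31) = -1*1297*(-31) = -1297*(-31) = 40207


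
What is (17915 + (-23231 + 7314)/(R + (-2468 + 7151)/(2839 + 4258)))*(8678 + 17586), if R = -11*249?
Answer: 1143380498491567/2429250 ≈ 4.7067e+8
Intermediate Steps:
R = -2739
(17915 + (-23231 + 7314)/(R + (-2468 + 7151)/(2839 + 4258)))*(8678 + 17586) = (17915 + (-23231 + 7314)/(-2739 + (-2468 + 7151)/(2839 + 4258)))*(8678 + 17586) = (17915 - 15917/(-2739 + 4683/7097))*26264 = (17915 - 15917/(-19434000/7097))*26264 = (17915 - 15917*(-7097/19434000))*26264 = (17915 + 112962949/19434000)*26264 = (348273072949/19434000)*26264 = 1143380498491567/2429250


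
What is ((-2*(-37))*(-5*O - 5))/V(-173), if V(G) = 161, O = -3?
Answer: 740/161 ≈ 4.5963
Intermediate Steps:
((-2*(-37))*(-5*O - 5))/V(-173) = ((-2*(-37))*(-5*(-3) - 5))/161 = (74*(15 - 5))*(1/161) = (74*10)*(1/161) = 740*(1/161) = 740/161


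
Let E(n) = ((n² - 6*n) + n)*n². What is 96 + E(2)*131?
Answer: -3048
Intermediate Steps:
E(n) = n²*(n² - 5*n) (E(n) = (n² - 5*n)*n² = n²*(n² - 5*n))
96 + E(2)*131 = 96 + (2³*(-5 + 2))*131 = 96 + (8*(-3))*131 = 96 - 24*131 = 96 - 3144 = -3048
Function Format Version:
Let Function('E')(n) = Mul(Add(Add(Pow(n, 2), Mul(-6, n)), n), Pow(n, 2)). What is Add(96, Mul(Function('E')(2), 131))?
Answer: -3048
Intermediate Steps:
Function('E')(n) = Mul(Pow(n, 2), Add(Pow(n, 2), Mul(-5, n))) (Function('E')(n) = Mul(Add(Pow(n, 2), Mul(-5, n)), Pow(n, 2)) = Mul(Pow(n, 2), Add(Pow(n, 2), Mul(-5, n))))
Add(96, Mul(Function('E')(2), 131)) = Add(96, Mul(Mul(Pow(2, 3), Add(-5, 2)), 131)) = Add(96, Mul(Mul(8, -3), 131)) = Add(96, Mul(-24, 131)) = Add(96, -3144) = -3048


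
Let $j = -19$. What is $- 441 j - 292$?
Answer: $8087$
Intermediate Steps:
$- 441 j - 292 = \left(-441\right) \left(-19\right) - 292 = 8379 - 292 = 8087$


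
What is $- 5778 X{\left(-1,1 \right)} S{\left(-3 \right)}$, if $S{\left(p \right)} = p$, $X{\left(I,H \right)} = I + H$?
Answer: $0$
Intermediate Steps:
$X{\left(I,H \right)} = H + I$
$- 5778 X{\left(-1,1 \right)} S{\left(-3 \right)} = - 5778 \left(1 - 1\right) \left(-3\right) = - 5778 \cdot 0 \left(-3\right) = \left(-5778\right) 0 = 0$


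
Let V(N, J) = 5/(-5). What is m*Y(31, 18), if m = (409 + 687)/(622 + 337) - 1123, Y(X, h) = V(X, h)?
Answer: 7853/7 ≈ 1121.9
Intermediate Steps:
V(N, J) = -1 (V(N, J) = 5*(-⅕) = -1)
Y(X, h) = -1
m = -7853/7 (m = 1096/959 - 1123 = 1096*(1/959) - 1123 = 8/7 - 1123 = -7853/7 ≈ -1121.9)
m*Y(31, 18) = -7853/7*(-1) = 7853/7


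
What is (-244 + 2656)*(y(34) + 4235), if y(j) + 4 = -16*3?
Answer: 10089396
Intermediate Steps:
y(j) = -52 (y(j) = -4 - 16*3 = -4 - 48 = -52)
(-244 + 2656)*(y(34) + 4235) = (-244 + 2656)*(-52 + 4235) = 2412*4183 = 10089396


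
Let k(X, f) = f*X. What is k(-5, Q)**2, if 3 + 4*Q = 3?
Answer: 0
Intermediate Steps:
Q = 0 (Q = -3/4 + (1/4)*3 = -3/4 + 3/4 = 0)
k(X, f) = X*f
k(-5, Q)**2 = (-5*0)**2 = 0**2 = 0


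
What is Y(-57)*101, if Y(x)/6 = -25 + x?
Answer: -49692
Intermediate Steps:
Y(x) = -150 + 6*x (Y(x) = 6*(-25 + x) = -150 + 6*x)
Y(-57)*101 = (-150 + 6*(-57))*101 = (-150 - 342)*101 = -492*101 = -49692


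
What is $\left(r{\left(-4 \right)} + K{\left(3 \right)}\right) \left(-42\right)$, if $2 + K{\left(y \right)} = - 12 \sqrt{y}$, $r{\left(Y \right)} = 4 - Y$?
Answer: $-252 + 504 \sqrt{3} \approx 620.95$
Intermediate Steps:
$K{\left(y \right)} = -2 - 12 \sqrt{y}$
$\left(r{\left(-4 \right)} + K{\left(3 \right)}\right) \left(-42\right) = \left(\left(4 - -4\right) - \left(2 + 12 \sqrt{3}\right)\right) \left(-42\right) = \left(\left(4 + 4\right) - \left(2 + 12 \sqrt{3}\right)\right) \left(-42\right) = \left(8 - \left(2 + 12 \sqrt{3}\right)\right) \left(-42\right) = \left(6 - 12 \sqrt{3}\right) \left(-42\right) = -252 + 504 \sqrt{3}$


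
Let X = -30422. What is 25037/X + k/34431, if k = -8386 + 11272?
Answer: -258083685/349153294 ≈ -0.73917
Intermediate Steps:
k = 2886
25037/X + k/34431 = 25037/(-30422) + 2886/34431 = 25037*(-1/30422) + 2886*(1/34431) = -25037/30422 + 962/11477 = -258083685/349153294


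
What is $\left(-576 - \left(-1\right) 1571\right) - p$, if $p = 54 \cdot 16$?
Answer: $131$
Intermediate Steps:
$p = 864$
$\left(-576 - \left(-1\right) 1571\right) - p = \left(-576 - \left(-1\right) 1571\right) - 864 = \left(-576 - -1571\right) - 864 = \left(-576 + 1571\right) - 864 = 995 - 864 = 131$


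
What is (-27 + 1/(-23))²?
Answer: 386884/529 ≈ 731.35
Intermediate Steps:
(-27 + 1/(-23))² = (-27 - 1/23)² = (-622/23)² = 386884/529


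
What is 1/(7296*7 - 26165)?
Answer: 1/24907 ≈ 4.0149e-5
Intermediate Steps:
1/(7296*7 - 26165) = 1/(51072 - 26165) = 1/24907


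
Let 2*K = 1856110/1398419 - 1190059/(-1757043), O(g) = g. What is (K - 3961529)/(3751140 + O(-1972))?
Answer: -1024610566694092765/969685725139753248 ≈ -1.0566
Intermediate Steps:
K = 259235063129/258640243686 (K = (1856110/1398419 - 1190059/(-1757043))/2 = (1856110*(1/1398419) - 1190059*(-1/1757043))/2 = (97690/73601 + 1190059/1757043)/2 = (1/2)*(259235063129/129320121843) = 259235063129/258640243686 ≈ 1.0023)
(K - 3961529)/(3751140 + O(-1972)) = (259235063129/258640243686 - 3961529)/(3751140 - 1972) = -1024610566694092765/258640243686/3749168 = -1024610566694092765/258640243686*1/3749168 = -1024610566694092765/969685725139753248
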